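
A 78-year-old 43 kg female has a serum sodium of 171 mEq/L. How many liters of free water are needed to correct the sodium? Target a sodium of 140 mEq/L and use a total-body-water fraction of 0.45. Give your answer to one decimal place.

TBW = 0.45 · 43 = 19.35 L
Free water deficit = TBW · (Na/140 − 1)
= 19.35 · (171/140 − 1)
= 19.35 · 0.2214
= 4.28 L

4.3 L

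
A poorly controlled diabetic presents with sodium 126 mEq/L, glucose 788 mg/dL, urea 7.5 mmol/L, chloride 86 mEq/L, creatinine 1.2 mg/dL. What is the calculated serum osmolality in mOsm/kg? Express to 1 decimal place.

Calculated osmolality = 2·Na + glucose/18 + urea
= 2·126 + 788/18 + 7.5
= 252 + 43.78 + 7.50
= 303.28 mOsm/kg

303.3 mOsm/kg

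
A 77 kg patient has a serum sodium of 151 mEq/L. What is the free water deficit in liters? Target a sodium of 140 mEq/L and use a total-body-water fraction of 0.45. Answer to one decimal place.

TBW = 0.45 · 77 = 34.65 L
Free water deficit = TBW · (Na/140 − 1)
= 34.65 · (151/140 − 1)
= 34.65 · 0.0786
= 2.72 L

2.7 L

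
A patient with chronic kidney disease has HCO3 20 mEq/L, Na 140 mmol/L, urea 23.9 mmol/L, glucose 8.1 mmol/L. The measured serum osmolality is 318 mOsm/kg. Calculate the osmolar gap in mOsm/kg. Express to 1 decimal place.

6.0 mOsm/kg

Calculated osmolality = 2·Na + glucose + urea
= 2·140 + 8.1 + 23.9
= 280 + 8.10 + 23.90
= 312 mOsm/kg ≈ 312.0 mOsm/kg
Osmolar gap = measured − calculated = 318 − 312.0 = 6.0 mOsm/kg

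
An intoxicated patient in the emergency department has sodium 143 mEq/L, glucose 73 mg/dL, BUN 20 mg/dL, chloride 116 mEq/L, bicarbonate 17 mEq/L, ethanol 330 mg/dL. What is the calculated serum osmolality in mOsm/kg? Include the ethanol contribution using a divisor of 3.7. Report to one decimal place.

Calculated osmolality = 2·Na + glucose/18 + BUN/2.8 + ethanol/3.7
= 2·143 + 73/18 + 20/2.8 + 330/3.7
= 286 + 4.06 + 7.14 + 89.19
= 386.39 mOsm/kg

386.4 mOsm/kg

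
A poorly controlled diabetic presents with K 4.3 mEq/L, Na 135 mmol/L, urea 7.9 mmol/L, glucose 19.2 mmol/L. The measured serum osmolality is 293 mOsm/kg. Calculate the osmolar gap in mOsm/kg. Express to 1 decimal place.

-4.1 mOsm/kg

Calculated osmolality = 2·Na + glucose + urea
= 2·135 + 19.2 + 7.9
= 270 + 19.20 + 7.90
= 297.1 mOsm/kg ≈ 297.1 mOsm/kg
Osmolar gap = measured − calculated = 293 − 297.1 = -4.1 mOsm/kg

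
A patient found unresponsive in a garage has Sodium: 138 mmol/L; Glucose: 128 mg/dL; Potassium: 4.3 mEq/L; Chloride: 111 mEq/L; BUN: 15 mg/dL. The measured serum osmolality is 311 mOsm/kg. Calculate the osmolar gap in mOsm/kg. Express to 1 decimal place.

Calculated osmolality = 2·Na + glucose/18 + BUN/2.8
= 2·138 + 128/18 + 15/2.8
= 276 + 7.11 + 5.36
= 288.47 mOsm/kg ≈ 288.5 mOsm/kg
Osmolar gap = measured − calculated = 311 − 288.5 = 22.5 mOsm/kg

22.5 mOsm/kg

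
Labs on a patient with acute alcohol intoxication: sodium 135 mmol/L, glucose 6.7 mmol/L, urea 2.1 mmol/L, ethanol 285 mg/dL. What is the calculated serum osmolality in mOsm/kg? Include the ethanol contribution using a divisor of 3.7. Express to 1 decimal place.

355.8 mOsm/kg

Calculated osmolality = 2·Na + glucose + urea + ethanol/3.7
= 2·135 + 6.7 + 2.1 + 285/3.7
= 270 + 6.70 + 2.10 + 77.03
= 355.83 mOsm/kg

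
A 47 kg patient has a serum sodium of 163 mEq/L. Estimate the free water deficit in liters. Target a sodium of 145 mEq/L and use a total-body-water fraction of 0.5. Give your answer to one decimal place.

TBW = 0.5 · 47 = 23.5 L
Free water deficit = TBW · (Na/145 − 1)
= 23.5 · (163/145 − 1)
= 23.5 · 0.1241
= 2.92 L

2.9 L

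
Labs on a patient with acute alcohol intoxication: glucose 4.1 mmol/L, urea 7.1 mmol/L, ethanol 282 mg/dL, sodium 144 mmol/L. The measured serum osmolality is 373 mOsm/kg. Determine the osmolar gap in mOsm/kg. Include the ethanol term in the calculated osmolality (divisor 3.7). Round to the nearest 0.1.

-2.4 mOsm/kg

Calculated osmolality = 2·Na + glucose + urea + ethanol/3.7
= 2·144 + 4.1 + 7.1 + 282/3.7
= 288 + 4.10 + 7.10 + 76.22
= 375.42 mOsm/kg ≈ 375.4 mOsm/kg
Osmolar gap = measured − calculated = 373 − 375.4 = -2.4 mOsm/kg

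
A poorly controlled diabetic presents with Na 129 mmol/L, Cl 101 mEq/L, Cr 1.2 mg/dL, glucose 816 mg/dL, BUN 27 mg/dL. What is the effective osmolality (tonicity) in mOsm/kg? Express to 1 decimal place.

303.3 mOsm/kg

Effective osmolality excludes urea (freely permeant across cell membranes):
2·Na + glucose/18
= 2·129 + 816/18
= 258 + 45.33
= 303.33 mOsm/kg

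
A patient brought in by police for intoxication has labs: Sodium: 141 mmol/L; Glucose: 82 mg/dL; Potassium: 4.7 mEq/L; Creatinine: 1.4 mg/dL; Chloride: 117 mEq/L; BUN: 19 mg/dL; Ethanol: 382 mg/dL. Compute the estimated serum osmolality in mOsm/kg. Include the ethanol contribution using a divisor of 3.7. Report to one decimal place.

396.6 mOsm/kg

Calculated osmolality = 2·Na + glucose/18 + BUN/2.8 + ethanol/3.7
= 2·141 + 82/18 + 19/2.8 + 382/3.7
= 282 + 4.56 + 6.79 + 103.24
= 396.59 mOsm/kg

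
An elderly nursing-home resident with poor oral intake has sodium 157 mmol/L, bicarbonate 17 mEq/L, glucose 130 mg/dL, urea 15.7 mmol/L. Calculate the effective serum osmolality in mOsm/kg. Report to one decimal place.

Effective osmolality excludes urea (freely permeant across cell membranes):
2·Na + glucose/18
= 2·157 + 130/18
= 314 + 7.22
= 321.22 mOsm/kg

321.2 mOsm/kg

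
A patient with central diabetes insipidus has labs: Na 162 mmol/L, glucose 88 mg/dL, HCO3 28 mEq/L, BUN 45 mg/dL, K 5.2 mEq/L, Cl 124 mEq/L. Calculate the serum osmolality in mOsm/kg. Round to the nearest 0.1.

345.0 mOsm/kg

Calculated osmolality = 2·Na + glucose/18 + BUN/2.8
= 2·162 + 88/18 + 45/2.8
= 324 + 4.89 + 16.07
= 344.96 mOsm/kg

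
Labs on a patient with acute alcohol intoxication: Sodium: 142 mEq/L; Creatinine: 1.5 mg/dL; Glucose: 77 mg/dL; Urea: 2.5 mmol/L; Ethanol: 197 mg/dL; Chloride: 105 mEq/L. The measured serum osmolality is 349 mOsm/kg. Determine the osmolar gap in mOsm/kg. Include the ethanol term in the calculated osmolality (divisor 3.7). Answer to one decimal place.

5.0 mOsm/kg

Calculated osmolality = 2·Na + glucose/18 + urea + ethanol/3.7
= 2·142 + 77/18 + 2.5 + 197/3.7
= 284 + 4.28 + 2.50 + 53.24
= 344.02 mOsm/kg ≈ 344.0 mOsm/kg
Osmolar gap = measured − calculated = 349 − 344.0 = 5.0 mOsm/kg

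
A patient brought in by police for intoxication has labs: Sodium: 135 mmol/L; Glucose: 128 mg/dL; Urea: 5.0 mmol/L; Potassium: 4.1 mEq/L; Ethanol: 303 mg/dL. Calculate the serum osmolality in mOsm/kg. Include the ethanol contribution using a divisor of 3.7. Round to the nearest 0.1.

364.0 mOsm/kg

Calculated osmolality = 2·Na + glucose/18 + urea + ethanol/3.7
= 2·135 + 128/18 + 5 + 303/3.7
= 270 + 7.11 + 5 + 81.89
= 364 mOsm/kg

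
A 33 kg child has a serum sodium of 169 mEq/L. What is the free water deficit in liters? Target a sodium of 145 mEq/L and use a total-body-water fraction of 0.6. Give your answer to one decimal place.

3.3 L

TBW = 0.6 · 33 = 19.8 L
Free water deficit = TBW · (Na/145 − 1)
= 19.8 · (169/145 − 1)
= 19.8 · 0.1655
= 3.28 L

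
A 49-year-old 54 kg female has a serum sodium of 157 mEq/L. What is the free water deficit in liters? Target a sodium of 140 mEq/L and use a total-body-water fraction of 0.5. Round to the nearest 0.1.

TBW = 0.5 · 54 = 27 L
Free water deficit = TBW · (Na/140 − 1)
= 27 · (157/140 − 1)
= 27 · 0.1214
= 3.28 L

3.3 L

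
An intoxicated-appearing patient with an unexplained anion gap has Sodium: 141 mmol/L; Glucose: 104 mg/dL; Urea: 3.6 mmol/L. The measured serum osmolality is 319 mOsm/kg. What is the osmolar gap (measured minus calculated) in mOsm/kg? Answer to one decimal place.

27.6 mOsm/kg

Calculated osmolality = 2·Na + glucose/18 + urea
= 2·141 + 104/18 + 3.6
= 282 + 5.78 + 3.60
= 291.38 mOsm/kg ≈ 291.4 mOsm/kg
Osmolar gap = measured − calculated = 319 − 291.4 = 27.6 mOsm/kg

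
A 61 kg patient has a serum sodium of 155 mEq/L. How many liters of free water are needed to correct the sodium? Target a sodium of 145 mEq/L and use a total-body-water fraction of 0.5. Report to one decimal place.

TBW = 0.5 · 61 = 30.5 L
Free water deficit = TBW · (Na/145 − 1)
= 30.5 · (155/145 − 1)
= 30.5 · 0.069
= 2.1 L

2.1 L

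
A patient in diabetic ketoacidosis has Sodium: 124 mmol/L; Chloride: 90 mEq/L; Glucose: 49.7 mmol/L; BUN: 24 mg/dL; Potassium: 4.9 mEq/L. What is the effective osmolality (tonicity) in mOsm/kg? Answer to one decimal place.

297.7 mOsm/kg

Effective osmolality excludes urea (freely permeant across cell membranes):
2·Na + glucose
= 2·124 + 49.7
= 248 + 49.7
= 297.7 mOsm/kg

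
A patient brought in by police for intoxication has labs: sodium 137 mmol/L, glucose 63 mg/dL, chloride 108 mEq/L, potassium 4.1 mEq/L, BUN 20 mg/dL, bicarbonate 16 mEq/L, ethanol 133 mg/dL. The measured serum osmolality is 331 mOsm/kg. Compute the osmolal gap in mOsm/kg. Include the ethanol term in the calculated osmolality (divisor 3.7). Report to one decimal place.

Calculated osmolality = 2·Na + glucose/18 + BUN/2.8 + ethanol/3.7
= 2·137 + 63/18 + 20/2.8 + 133/3.7
= 274 + 3.50 + 7.14 + 35.95
= 320.59 mOsm/kg ≈ 320.6 mOsm/kg
Osmolar gap = measured − calculated = 331 − 320.6 = 10.4 mOsm/kg

10.4 mOsm/kg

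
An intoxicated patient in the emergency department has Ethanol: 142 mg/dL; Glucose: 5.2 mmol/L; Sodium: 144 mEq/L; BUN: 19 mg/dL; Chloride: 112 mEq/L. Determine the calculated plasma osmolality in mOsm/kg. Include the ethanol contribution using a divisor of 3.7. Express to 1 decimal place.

338.4 mOsm/kg

Calculated osmolality = 2·Na + glucose + BUN/2.8 + ethanol/3.7
= 2·144 + 5.2 + 19/2.8 + 142/3.7
= 288 + 5.20 + 6.79 + 38.38
= 338.37 mOsm/kg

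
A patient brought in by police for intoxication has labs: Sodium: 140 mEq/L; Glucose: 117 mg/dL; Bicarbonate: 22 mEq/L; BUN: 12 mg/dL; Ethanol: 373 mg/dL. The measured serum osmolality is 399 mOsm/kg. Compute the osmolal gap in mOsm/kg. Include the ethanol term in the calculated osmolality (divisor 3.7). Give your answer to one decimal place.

7.4 mOsm/kg

Calculated osmolality = 2·Na + glucose/18 + BUN/2.8 + ethanol/3.7
= 2·140 + 117/18 + 12/2.8 + 373/3.7
= 280 + 6.50 + 4.29 + 100.81
= 391.6 mOsm/kg ≈ 391.6 mOsm/kg
Osmolar gap = measured − calculated = 399 − 391.6 = 7.4 mOsm/kg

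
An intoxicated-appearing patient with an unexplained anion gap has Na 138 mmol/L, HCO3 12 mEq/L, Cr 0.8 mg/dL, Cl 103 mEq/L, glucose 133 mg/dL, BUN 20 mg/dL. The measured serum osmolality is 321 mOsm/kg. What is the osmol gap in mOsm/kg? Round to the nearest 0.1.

Calculated osmolality = 2·Na + glucose/18 + BUN/2.8
= 2·138 + 133/18 + 20/2.8
= 276 + 7.39 + 7.14
= 290.53 mOsm/kg ≈ 290.5 mOsm/kg
Osmolar gap = measured − calculated = 321 − 290.5 = 30.5 mOsm/kg

30.5 mOsm/kg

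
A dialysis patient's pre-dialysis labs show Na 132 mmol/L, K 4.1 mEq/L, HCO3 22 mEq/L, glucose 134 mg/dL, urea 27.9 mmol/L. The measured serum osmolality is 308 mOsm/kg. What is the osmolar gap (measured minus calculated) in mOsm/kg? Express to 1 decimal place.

8.7 mOsm/kg

Calculated osmolality = 2·Na + glucose/18 + urea
= 2·132 + 134/18 + 27.9
= 264 + 7.44 + 27.90
= 299.34 mOsm/kg ≈ 299.3 mOsm/kg
Osmolar gap = measured − calculated = 308 − 299.3 = 8.7 mOsm/kg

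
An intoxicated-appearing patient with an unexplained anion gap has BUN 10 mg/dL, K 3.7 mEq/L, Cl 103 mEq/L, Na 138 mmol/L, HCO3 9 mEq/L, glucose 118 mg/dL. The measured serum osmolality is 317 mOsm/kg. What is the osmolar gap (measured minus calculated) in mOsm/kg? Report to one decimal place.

30.9 mOsm/kg

Calculated osmolality = 2·Na + glucose/18 + BUN/2.8
= 2·138 + 118/18 + 10/2.8
= 276 + 6.56 + 3.57
= 286.13 mOsm/kg ≈ 286.1 mOsm/kg
Osmolar gap = measured − calculated = 317 − 286.1 = 30.9 mOsm/kg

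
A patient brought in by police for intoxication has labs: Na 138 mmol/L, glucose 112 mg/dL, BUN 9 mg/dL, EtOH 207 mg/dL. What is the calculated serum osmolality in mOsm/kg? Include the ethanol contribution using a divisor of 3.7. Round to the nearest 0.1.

Calculated osmolality = 2·Na + glucose/18 + BUN/2.8 + ethanol/3.7
= 2·138 + 112/18 + 9/2.8 + 207/3.7
= 276 + 6.22 + 3.21 + 55.95
= 341.38 mOsm/kg

341.4 mOsm/kg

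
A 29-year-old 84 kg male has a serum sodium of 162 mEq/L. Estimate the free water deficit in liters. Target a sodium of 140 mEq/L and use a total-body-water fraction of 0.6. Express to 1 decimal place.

7.9 L

TBW = 0.6 · 84 = 50.4 L
Free water deficit = TBW · (Na/140 − 1)
= 50.4 · (162/140 − 1)
= 50.4 · 0.1571
= 7.92 L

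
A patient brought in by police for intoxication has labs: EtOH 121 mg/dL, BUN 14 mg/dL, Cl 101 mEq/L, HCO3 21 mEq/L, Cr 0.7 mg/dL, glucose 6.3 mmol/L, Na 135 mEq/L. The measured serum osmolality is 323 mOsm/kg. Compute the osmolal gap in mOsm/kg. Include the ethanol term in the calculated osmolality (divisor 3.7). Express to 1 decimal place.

Calculated osmolality = 2·Na + glucose + BUN/2.8 + ethanol/3.7
= 2·135 + 6.3 + 14/2.8 + 121/3.7
= 270 + 6.30 + 5 + 32.70
= 314 mOsm/kg ≈ 314.0 mOsm/kg
Osmolar gap = measured − calculated = 323 − 314.0 = 9.0 mOsm/kg

9.0 mOsm/kg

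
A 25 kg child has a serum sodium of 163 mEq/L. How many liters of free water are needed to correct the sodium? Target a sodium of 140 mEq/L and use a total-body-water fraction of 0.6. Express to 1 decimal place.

2.5 L

TBW = 0.6 · 25 = 15 L
Free water deficit = TBW · (Na/140 − 1)
= 15 · (163/140 − 1)
= 15 · 0.1643
= 2.46 L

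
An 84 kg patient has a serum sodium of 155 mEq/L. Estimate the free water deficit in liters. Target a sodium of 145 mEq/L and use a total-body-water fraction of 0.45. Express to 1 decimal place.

TBW = 0.45 · 84 = 37.8 L
Free water deficit = TBW · (Na/145 − 1)
= 37.8 · (155/145 − 1)
= 37.8 · 0.069
= 2.61 L

2.6 L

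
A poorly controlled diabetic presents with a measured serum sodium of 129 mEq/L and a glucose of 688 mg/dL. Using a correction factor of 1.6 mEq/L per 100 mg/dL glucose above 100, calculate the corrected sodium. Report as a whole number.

138 mEq/L

Corrected Na = measured Na + 1.6 · (glucose − 100)/100
= 129 + 1.6 · (688 − 100)/100
= 129 + 9.4
= 138.4 mEq/L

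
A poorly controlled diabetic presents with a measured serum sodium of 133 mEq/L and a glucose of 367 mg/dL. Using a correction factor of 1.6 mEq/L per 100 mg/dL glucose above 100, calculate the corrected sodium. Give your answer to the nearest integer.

Corrected Na = measured Na + 1.6 · (glucose − 100)/100
= 133 + 1.6 · (367 − 100)/100
= 133 + 4.3
= 137.3 mEq/L

137 mEq/L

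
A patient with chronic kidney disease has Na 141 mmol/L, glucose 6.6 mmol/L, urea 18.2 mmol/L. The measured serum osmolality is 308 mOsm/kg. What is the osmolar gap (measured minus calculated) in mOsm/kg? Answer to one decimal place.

Calculated osmolality = 2·Na + glucose + urea
= 2·141 + 6.6 + 18.2
= 282 + 6.60 + 18.20
= 306.8 mOsm/kg ≈ 306.8 mOsm/kg
Osmolar gap = measured − calculated = 308 − 306.8 = 1.2 mOsm/kg

1.2 mOsm/kg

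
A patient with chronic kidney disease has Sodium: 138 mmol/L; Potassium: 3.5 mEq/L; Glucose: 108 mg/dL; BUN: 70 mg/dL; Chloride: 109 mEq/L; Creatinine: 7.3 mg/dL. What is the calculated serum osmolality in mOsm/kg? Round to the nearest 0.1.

Calculated osmolality = 2·Na + glucose/18 + BUN/2.8
= 2·138 + 108/18 + 70/2.8
= 276 + 6 + 25
= 307 mOsm/kg

307.0 mOsm/kg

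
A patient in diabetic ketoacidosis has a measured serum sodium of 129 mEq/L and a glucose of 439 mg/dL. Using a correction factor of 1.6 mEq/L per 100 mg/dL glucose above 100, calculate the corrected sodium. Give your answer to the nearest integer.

Corrected Na = measured Na + 1.6 · (glucose − 100)/100
= 129 + 1.6 · (439 − 100)/100
= 129 + 5.4
= 134.4 mEq/L

134 mEq/L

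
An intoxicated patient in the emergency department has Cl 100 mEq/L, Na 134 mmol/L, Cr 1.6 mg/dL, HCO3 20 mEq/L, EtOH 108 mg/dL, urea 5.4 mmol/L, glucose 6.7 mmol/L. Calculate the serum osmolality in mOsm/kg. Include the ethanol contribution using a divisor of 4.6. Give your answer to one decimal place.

Calculated osmolality = 2·Na + glucose + urea + ethanol/4.6
= 2·134 + 6.7 + 5.4 + 108/4.6
= 268 + 6.70 + 5.40 + 23.48
= 303.58 mOsm/kg

303.6 mOsm/kg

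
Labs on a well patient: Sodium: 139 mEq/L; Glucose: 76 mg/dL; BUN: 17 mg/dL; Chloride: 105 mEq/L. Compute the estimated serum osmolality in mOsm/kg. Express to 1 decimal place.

Calculated osmolality = 2·Na + glucose/18 + BUN/2.8
= 2·139 + 76/18 + 17/2.8
= 278 + 4.22 + 6.07
= 288.29 mOsm/kg

288.3 mOsm/kg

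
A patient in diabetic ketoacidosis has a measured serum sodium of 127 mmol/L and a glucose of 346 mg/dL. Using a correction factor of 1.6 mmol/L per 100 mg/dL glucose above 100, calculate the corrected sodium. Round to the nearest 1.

131 mmol/L

Corrected Na = measured Na + 1.6 · (glucose − 100)/100
= 127 + 1.6 · (346 − 100)/100
= 127 + 3.9
= 130.9 mmol/L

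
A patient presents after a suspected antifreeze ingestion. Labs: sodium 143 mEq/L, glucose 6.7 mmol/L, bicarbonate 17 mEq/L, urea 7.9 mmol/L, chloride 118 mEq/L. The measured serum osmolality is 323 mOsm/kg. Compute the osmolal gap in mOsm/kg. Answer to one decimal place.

Calculated osmolality = 2·Na + glucose + urea
= 2·143 + 6.7 + 7.9
= 286 + 6.70 + 7.90
= 300.6 mOsm/kg ≈ 300.6 mOsm/kg
Osmolar gap = measured − calculated = 323 − 300.6 = 22.4 mOsm/kg

22.4 mOsm/kg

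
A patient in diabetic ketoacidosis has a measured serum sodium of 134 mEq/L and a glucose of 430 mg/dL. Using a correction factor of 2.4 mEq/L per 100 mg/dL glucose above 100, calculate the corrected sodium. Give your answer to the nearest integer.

142 mEq/L

Corrected Na = measured Na + 2.4 · (glucose − 100)/100
= 134 + 2.4 · (430 − 100)/100
= 134 + 7.9
= 141.9 mEq/L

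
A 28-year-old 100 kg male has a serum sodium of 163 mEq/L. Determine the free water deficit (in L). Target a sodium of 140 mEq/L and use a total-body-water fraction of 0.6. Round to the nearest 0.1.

9.9 L

TBW = 0.6 · 100 = 60 L
Free water deficit = TBW · (Na/140 − 1)
= 60 · (163/140 − 1)
= 60 · 0.1643
= 9.86 L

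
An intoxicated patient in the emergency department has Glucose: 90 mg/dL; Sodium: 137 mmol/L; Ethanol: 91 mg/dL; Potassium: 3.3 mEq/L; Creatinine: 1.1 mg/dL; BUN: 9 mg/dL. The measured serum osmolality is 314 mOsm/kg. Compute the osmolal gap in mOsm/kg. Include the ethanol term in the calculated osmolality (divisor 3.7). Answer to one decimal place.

7.2 mOsm/kg

Calculated osmolality = 2·Na + glucose/18 + BUN/2.8 + ethanol/3.7
= 2·137 + 90/18 + 9/2.8 + 91/3.7
= 274 + 5 + 3.21 + 24.59
= 306.8 mOsm/kg ≈ 306.8 mOsm/kg
Osmolar gap = measured − calculated = 314 − 306.8 = 7.2 mOsm/kg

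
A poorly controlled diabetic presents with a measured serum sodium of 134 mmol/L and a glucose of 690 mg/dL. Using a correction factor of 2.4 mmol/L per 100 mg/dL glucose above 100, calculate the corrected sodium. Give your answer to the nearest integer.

Corrected Na = measured Na + 2.4 · (glucose − 100)/100
= 134 + 2.4 · (690 − 100)/100
= 134 + 14.2
= 148.2 mmol/L

148 mmol/L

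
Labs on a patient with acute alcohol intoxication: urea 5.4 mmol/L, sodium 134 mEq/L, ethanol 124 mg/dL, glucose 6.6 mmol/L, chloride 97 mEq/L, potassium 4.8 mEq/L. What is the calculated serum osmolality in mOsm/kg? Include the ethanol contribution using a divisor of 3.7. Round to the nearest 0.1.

313.5 mOsm/kg

Calculated osmolality = 2·Na + glucose + urea + ethanol/3.7
= 2·134 + 6.6 + 5.4 + 124/3.7
= 268 + 6.60 + 5.40 + 33.51
= 313.51 mOsm/kg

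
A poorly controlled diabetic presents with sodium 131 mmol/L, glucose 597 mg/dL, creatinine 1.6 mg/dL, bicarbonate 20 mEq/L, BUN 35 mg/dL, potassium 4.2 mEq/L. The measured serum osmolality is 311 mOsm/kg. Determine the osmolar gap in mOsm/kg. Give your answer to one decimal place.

3.3 mOsm/kg

Calculated osmolality = 2·Na + glucose/18 + BUN/2.8
= 2·131 + 597/18 + 35/2.8
= 262 + 33.17 + 12.50
= 307.67 mOsm/kg ≈ 307.7 mOsm/kg
Osmolar gap = measured − calculated = 311 − 307.7 = 3.3 mOsm/kg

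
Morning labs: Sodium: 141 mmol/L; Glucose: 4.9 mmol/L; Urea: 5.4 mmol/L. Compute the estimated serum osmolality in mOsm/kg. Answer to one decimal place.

292.3 mOsm/kg

Calculated osmolality = 2·Na + glucose + urea
= 2·141 + 4.9 + 5.4
= 282 + 4.90 + 5.40
= 292.3 mOsm/kg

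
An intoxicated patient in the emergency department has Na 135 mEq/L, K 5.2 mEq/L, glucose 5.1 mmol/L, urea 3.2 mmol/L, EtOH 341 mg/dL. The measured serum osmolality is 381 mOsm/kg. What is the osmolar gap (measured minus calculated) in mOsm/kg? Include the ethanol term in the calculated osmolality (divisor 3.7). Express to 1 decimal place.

10.5 mOsm/kg

Calculated osmolality = 2·Na + glucose + urea + ethanol/3.7
= 2·135 + 5.1 + 3.2 + 341/3.7
= 270 + 5.10 + 3.20 + 92.16
= 370.46 mOsm/kg ≈ 370.5 mOsm/kg
Osmolar gap = measured − calculated = 381 − 370.5 = 10.5 mOsm/kg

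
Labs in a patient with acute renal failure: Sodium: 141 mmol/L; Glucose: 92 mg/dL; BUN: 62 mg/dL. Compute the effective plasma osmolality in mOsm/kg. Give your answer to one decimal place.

287.1 mOsm/kg

Effective osmolality excludes urea (freely permeant across cell membranes):
2·Na + glucose/18
= 2·141 + 92/18
= 282 + 5.11
= 287.11 mOsm/kg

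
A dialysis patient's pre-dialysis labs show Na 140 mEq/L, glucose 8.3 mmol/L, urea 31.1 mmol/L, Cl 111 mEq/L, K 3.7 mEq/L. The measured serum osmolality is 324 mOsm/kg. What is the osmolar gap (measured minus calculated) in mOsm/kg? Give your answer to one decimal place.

Calculated osmolality = 2·Na + glucose + urea
= 2·140 + 8.3 + 31.1
= 280 + 8.30 + 31.10
= 319.4 mOsm/kg ≈ 319.4 mOsm/kg
Osmolar gap = measured − calculated = 324 − 319.4 = 4.6 mOsm/kg

4.6 mOsm/kg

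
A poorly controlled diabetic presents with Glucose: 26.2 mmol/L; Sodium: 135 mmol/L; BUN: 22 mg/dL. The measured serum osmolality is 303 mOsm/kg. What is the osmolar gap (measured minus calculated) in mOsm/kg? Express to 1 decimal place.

-1.1 mOsm/kg

Calculated osmolality = 2·Na + glucose + BUN/2.8
= 2·135 + 26.2 + 22/2.8
= 270 + 26.20 + 7.86
= 304.06 mOsm/kg ≈ 304.1 mOsm/kg
Osmolar gap = measured − calculated = 303 − 304.1 = -1.1 mOsm/kg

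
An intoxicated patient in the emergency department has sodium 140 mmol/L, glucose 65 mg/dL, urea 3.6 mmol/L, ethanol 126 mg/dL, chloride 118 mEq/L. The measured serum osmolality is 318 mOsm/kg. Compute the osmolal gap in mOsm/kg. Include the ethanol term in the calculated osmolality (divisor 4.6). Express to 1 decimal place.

3.4 mOsm/kg

Calculated osmolality = 2·Na + glucose/18 + urea + ethanol/4.6
= 2·140 + 65/18 + 3.6 + 126/4.6
= 280 + 3.61 + 3.60 + 27.39
= 314.6 mOsm/kg ≈ 314.6 mOsm/kg
Osmolar gap = measured − calculated = 318 − 314.6 = 3.4 mOsm/kg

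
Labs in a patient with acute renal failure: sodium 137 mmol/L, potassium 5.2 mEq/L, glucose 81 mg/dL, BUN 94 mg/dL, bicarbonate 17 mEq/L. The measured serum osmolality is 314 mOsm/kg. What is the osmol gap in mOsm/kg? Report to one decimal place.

Calculated osmolality = 2·Na + glucose/18 + BUN/2.8
= 2·137 + 81/18 + 94/2.8
= 274 + 4.50 + 33.57
= 312.07 mOsm/kg ≈ 312.1 mOsm/kg
Osmolar gap = measured − calculated = 314 − 312.1 = 1.9 mOsm/kg

1.9 mOsm/kg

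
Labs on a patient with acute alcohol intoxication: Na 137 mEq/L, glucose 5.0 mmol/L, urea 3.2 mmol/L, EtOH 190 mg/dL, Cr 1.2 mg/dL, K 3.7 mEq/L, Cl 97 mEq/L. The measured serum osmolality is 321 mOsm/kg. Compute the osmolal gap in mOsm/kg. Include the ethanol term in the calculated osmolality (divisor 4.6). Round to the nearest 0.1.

Calculated osmolality = 2·Na + glucose + urea + ethanol/4.6
= 2·137 + 5 + 3.2 + 190/4.6
= 274 + 5 + 3.20 + 41.30
= 323.5 mOsm/kg ≈ 323.5 mOsm/kg
Osmolar gap = measured − calculated = 321 − 323.5 = -2.5 mOsm/kg

-2.5 mOsm/kg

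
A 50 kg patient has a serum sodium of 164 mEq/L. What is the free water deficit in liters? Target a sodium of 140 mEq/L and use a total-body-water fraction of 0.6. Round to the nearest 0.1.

5.1 L

TBW = 0.6 · 50 = 30 L
Free water deficit = TBW · (Na/140 − 1)
= 30 · (164/140 − 1)
= 30 · 0.1714
= 5.14 L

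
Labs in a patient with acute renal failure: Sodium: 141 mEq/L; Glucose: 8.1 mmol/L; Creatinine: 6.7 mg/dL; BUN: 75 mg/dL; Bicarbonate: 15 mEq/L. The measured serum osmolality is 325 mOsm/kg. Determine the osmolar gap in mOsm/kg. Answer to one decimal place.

8.1 mOsm/kg

Calculated osmolality = 2·Na + glucose + BUN/2.8
= 2·141 + 8.1 + 75/2.8
= 282 + 8.10 + 26.79
= 316.89 mOsm/kg ≈ 316.9 mOsm/kg
Osmolar gap = measured − calculated = 325 − 316.9 = 8.1 mOsm/kg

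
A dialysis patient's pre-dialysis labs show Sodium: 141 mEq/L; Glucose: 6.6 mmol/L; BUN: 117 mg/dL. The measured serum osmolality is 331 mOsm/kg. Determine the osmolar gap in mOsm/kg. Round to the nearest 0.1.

0.6 mOsm/kg

Calculated osmolality = 2·Na + glucose + BUN/2.8
= 2·141 + 6.6 + 117/2.8
= 282 + 6.60 + 41.79
= 330.39 mOsm/kg ≈ 330.4 mOsm/kg
Osmolar gap = measured − calculated = 331 − 330.4 = 0.6 mOsm/kg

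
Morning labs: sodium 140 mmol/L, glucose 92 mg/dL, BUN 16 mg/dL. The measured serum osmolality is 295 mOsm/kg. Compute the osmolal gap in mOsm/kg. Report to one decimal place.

Calculated osmolality = 2·Na + glucose/18 + BUN/2.8
= 2·140 + 92/18 + 16/2.8
= 280 + 5.11 + 5.71
= 290.82 mOsm/kg ≈ 290.8 mOsm/kg
Osmolar gap = measured − calculated = 295 − 290.8 = 4.2 mOsm/kg

4.2 mOsm/kg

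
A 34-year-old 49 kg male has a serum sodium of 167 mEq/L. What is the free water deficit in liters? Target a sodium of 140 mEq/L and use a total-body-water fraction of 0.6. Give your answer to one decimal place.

TBW = 0.6 · 49 = 29.4 L
Free water deficit = TBW · (Na/140 − 1)
= 29.4 · (167/140 − 1)
= 29.4 · 0.1929
= 5.67 L

5.7 L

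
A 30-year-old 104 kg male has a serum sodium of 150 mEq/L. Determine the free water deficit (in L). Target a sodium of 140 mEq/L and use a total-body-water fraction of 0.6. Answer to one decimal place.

TBW = 0.6 · 104 = 62.4 L
Free water deficit = TBW · (Na/140 − 1)
= 62.4 · (150/140 − 1)
= 62.4 · 0.0714
= 4.46 L

4.5 L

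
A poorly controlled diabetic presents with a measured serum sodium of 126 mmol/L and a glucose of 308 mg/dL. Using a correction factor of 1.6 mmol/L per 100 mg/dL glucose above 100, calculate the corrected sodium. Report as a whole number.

Corrected Na = measured Na + 1.6 · (glucose − 100)/100
= 126 + 1.6 · (308 − 100)/100
= 126 + 3.3
= 129.3 mmol/L

129 mmol/L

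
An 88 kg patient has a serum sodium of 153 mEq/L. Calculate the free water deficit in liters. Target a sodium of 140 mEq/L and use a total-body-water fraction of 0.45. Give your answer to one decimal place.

TBW = 0.45 · 88 = 39.6 L
Free water deficit = TBW · (Na/140 − 1)
= 39.6 · (153/140 − 1)
= 39.6 · 0.0929
= 3.68 L

3.7 L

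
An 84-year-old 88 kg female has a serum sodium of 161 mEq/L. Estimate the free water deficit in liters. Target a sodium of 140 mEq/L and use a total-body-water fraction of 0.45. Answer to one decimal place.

5.9 L

TBW = 0.45 · 88 = 39.6 L
Free water deficit = TBW · (Na/140 − 1)
= 39.6 · (161/140 − 1)
= 39.6 · 0.15
= 5.94 L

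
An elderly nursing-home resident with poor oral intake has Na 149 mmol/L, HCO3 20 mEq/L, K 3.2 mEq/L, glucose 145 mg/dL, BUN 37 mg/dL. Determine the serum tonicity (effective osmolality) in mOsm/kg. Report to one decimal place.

306.1 mOsm/kg

Effective osmolality excludes urea (freely permeant across cell membranes):
2·Na + glucose/18
= 2·149 + 145/18
= 298 + 8.06
= 306.06 mOsm/kg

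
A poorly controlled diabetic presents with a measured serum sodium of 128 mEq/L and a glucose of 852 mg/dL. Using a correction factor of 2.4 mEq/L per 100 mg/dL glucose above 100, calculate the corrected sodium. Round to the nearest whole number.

146 mEq/L

Corrected Na = measured Na + 2.4 · (glucose − 100)/100
= 128 + 2.4 · (852 − 100)/100
= 128 + 18
= 146 mEq/L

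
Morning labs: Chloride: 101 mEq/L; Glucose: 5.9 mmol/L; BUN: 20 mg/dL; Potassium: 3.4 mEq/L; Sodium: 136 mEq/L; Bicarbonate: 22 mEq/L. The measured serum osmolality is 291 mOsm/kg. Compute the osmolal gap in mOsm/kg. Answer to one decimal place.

6.0 mOsm/kg

Calculated osmolality = 2·Na + glucose + BUN/2.8
= 2·136 + 5.9 + 20/2.8
= 272 + 5.90 + 7.14
= 285.04 mOsm/kg ≈ 285.0 mOsm/kg
Osmolar gap = measured − calculated = 291 − 285.0 = 6.0 mOsm/kg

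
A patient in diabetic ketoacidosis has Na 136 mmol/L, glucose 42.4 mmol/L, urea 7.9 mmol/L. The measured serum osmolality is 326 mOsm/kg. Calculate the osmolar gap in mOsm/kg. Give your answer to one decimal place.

Calculated osmolality = 2·Na + glucose + urea
= 2·136 + 42.4 + 7.9
= 272 + 42.40 + 7.90
= 322.3 mOsm/kg ≈ 322.3 mOsm/kg
Osmolar gap = measured − calculated = 326 − 322.3 = 3.7 mOsm/kg

3.7 mOsm/kg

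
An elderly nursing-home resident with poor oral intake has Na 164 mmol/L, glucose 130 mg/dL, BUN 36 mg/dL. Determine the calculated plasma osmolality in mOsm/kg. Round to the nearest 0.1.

348.1 mOsm/kg

Calculated osmolality = 2·Na + glucose/18 + BUN/2.8
= 2·164 + 130/18 + 36/2.8
= 328 + 7.22 + 12.86
= 348.08 mOsm/kg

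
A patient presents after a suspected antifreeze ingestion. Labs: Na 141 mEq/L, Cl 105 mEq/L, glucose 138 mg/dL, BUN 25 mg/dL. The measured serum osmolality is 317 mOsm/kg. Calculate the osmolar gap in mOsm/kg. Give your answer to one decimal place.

18.4 mOsm/kg

Calculated osmolality = 2·Na + glucose/18 + BUN/2.8
= 2·141 + 138/18 + 25/2.8
= 282 + 7.67 + 8.93
= 298.6 mOsm/kg ≈ 298.6 mOsm/kg
Osmolar gap = measured − calculated = 317 − 298.6 = 18.4 mOsm/kg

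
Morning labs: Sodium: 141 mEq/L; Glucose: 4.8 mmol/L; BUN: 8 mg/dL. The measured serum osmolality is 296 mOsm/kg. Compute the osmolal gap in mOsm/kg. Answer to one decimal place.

Calculated osmolality = 2·Na + glucose + BUN/2.8
= 2·141 + 4.8 + 8/2.8
= 282 + 4.80 + 2.86
= 289.66 mOsm/kg ≈ 289.7 mOsm/kg
Osmolar gap = measured − calculated = 296 − 289.7 = 6.3 mOsm/kg

6.3 mOsm/kg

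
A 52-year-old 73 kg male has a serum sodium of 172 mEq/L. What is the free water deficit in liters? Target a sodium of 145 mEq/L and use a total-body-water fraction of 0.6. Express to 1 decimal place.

8.2 L

TBW = 0.6 · 73 = 43.8 L
Free water deficit = TBW · (Na/145 − 1)
= 43.8 · (172/145 − 1)
= 43.8 · 0.1862
= 8.16 L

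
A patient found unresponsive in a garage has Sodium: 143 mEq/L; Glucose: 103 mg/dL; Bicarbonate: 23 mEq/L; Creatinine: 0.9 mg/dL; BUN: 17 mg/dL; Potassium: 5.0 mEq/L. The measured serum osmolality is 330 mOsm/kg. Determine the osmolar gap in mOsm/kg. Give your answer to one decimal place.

32.2 mOsm/kg

Calculated osmolality = 2·Na + glucose/18 + BUN/2.8
= 2·143 + 103/18 + 17/2.8
= 286 + 5.72 + 6.07
= 297.79 mOsm/kg ≈ 297.8 mOsm/kg
Osmolar gap = measured − calculated = 330 − 297.8 = 32.2 mOsm/kg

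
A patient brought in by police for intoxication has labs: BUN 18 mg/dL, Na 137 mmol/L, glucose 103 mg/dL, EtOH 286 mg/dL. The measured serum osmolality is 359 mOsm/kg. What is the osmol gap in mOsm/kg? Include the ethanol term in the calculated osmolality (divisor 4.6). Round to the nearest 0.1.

Calculated osmolality = 2·Na + glucose/18 + BUN/2.8 + ethanol/4.6
= 2·137 + 103/18 + 18/2.8 + 286/4.6
= 274 + 5.72 + 6.43 + 62.17
= 348.32 mOsm/kg ≈ 348.3 mOsm/kg
Osmolar gap = measured − calculated = 359 − 348.3 = 10.7 mOsm/kg

10.7 mOsm/kg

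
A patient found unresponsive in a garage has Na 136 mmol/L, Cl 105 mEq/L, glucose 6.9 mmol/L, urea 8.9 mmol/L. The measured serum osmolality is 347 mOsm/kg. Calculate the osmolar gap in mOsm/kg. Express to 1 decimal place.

Calculated osmolality = 2·Na + glucose + urea
= 2·136 + 6.9 + 8.9
= 272 + 6.90 + 8.90
= 287.8 mOsm/kg ≈ 287.8 mOsm/kg
Osmolar gap = measured − calculated = 347 − 287.8 = 59.2 mOsm/kg

59.2 mOsm/kg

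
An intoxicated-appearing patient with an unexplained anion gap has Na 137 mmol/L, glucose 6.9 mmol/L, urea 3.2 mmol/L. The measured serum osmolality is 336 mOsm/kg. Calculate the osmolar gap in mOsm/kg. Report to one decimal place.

Calculated osmolality = 2·Na + glucose + urea
= 2·137 + 6.9 + 3.2
= 274 + 6.90 + 3.20
= 284.1 mOsm/kg ≈ 284.1 mOsm/kg
Osmolar gap = measured − calculated = 336 − 284.1 = 51.9 mOsm/kg

51.9 mOsm/kg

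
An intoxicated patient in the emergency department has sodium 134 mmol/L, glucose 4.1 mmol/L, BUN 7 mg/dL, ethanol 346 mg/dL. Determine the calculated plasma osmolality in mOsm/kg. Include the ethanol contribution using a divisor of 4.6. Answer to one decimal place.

349.8 mOsm/kg

Calculated osmolality = 2·Na + glucose + BUN/2.8 + ethanol/4.6
= 2·134 + 4.1 + 7/2.8 + 346/4.6
= 268 + 4.10 + 2.50 + 75.22
= 349.82 mOsm/kg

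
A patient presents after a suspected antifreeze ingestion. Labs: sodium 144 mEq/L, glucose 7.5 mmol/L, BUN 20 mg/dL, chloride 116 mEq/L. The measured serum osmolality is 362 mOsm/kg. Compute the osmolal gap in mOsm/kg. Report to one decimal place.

59.4 mOsm/kg

Calculated osmolality = 2·Na + glucose + BUN/2.8
= 2·144 + 7.5 + 20/2.8
= 288 + 7.50 + 7.14
= 302.64 mOsm/kg ≈ 302.6 mOsm/kg
Osmolar gap = measured − calculated = 362 − 302.6 = 59.4 mOsm/kg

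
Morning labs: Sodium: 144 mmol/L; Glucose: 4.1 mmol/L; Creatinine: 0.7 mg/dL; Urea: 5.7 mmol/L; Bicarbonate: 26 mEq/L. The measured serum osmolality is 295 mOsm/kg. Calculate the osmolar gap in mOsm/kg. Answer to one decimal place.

Calculated osmolality = 2·Na + glucose + urea
= 2·144 + 4.1 + 5.7
= 288 + 4.10 + 5.70
= 297.8 mOsm/kg ≈ 297.8 mOsm/kg
Osmolar gap = measured − calculated = 295 − 297.8 = -2.8 mOsm/kg

-2.8 mOsm/kg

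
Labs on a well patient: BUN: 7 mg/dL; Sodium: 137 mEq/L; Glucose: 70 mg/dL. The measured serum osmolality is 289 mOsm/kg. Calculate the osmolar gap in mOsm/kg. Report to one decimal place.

8.6 mOsm/kg

Calculated osmolality = 2·Na + glucose/18 + BUN/2.8
= 2·137 + 70/18 + 7/2.8
= 274 + 3.89 + 2.50
= 280.39 mOsm/kg ≈ 280.4 mOsm/kg
Osmolar gap = measured − calculated = 289 − 280.4 = 8.6 mOsm/kg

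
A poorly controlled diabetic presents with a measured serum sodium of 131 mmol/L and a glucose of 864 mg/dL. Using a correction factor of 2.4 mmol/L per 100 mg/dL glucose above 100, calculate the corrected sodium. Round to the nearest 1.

Corrected Na = measured Na + 2.4 · (glucose − 100)/100
= 131 + 2.4 · (864 − 100)/100
= 131 + 18.3
= 149.3 mmol/L

149 mmol/L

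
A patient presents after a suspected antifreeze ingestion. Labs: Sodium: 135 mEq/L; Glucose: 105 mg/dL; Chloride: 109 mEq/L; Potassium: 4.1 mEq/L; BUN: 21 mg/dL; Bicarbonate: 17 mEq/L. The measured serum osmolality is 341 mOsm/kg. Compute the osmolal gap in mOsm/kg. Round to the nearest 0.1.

Calculated osmolality = 2·Na + glucose/18 + BUN/2.8
= 2·135 + 105/18 + 21/2.8
= 270 + 5.83 + 7.50
= 283.33 mOsm/kg ≈ 283.3 mOsm/kg
Osmolar gap = measured − calculated = 341 − 283.3 = 57.7 mOsm/kg

57.7 mOsm/kg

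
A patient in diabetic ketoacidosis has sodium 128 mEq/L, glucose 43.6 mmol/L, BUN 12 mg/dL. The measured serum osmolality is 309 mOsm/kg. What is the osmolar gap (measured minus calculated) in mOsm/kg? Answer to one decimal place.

5.1 mOsm/kg

Calculated osmolality = 2·Na + glucose + BUN/2.8
= 2·128 + 43.6 + 12/2.8
= 256 + 43.60 + 4.29
= 303.89 mOsm/kg ≈ 303.9 mOsm/kg
Osmolar gap = measured − calculated = 309 − 303.9 = 5.1 mOsm/kg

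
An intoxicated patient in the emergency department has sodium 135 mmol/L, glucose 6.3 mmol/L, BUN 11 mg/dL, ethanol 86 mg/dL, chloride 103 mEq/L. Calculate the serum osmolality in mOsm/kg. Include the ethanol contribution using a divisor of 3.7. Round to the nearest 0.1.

303.5 mOsm/kg

Calculated osmolality = 2·Na + glucose + BUN/2.8 + ethanol/3.7
= 2·135 + 6.3 + 11/2.8 + 86/3.7
= 270 + 6.30 + 3.93 + 23.24
= 303.47 mOsm/kg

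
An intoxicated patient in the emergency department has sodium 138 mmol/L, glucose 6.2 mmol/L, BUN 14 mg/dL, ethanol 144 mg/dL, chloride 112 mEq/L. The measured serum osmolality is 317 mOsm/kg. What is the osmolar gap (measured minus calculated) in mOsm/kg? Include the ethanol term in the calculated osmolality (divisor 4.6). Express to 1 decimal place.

Calculated osmolality = 2·Na + glucose + BUN/2.8 + ethanol/4.6
= 2·138 + 6.2 + 14/2.8 + 144/4.6
= 276 + 6.20 + 5 + 31.30
= 318.5 mOsm/kg ≈ 318.5 mOsm/kg
Osmolar gap = measured − calculated = 317 − 318.5 = -1.5 mOsm/kg

-1.5 mOsm/kg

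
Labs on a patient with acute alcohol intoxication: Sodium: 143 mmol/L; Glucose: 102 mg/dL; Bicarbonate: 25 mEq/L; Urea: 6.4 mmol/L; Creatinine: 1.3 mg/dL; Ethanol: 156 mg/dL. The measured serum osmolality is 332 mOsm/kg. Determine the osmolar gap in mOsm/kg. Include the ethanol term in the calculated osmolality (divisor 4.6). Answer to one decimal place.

Calculated osmolality = 2·Na + glucose/18 + urea + ethanol/4.6
= 2·143 + 102/18 + 6.4 + 156/4.6
= 286 + 5.67 + 6.40 + 33.91
= 331.98 mOsm/kg ≈ 332.0 mOsm/kg
Osmolar gap = measured − calculated = 332 − 332.0 = 0.0 mOsm/kg

0.0 mOsm/kg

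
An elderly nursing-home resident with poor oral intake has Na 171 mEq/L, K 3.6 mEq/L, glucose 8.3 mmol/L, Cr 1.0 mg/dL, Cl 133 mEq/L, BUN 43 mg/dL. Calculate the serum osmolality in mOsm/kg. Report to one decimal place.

365.7 mOsm/kg

Calculated osmolality = 2·Na + glucose + BUN/2.8
= 2·171 + 8.3 + 43/2.8
= 342 + 8.30 + 15.36
= 365.66 mOsm/kg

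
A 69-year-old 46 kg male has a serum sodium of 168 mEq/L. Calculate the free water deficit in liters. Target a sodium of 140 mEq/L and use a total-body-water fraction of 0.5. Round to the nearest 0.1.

TBW = 0.5 · 46 = 23 L
Free water deficit = TBW · (Na/140 − 1)
= 23 · (168/140 − 1)
= 23 · 0.2
= 4.6 L

4.6 L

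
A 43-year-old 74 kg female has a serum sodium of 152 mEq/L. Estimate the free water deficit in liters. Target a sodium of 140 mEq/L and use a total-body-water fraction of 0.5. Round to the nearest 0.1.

TBW = 0.5 · 74 = 37 L
Free water deficit = TBW · (Na/140 − 1)
= 37 · (152/140 − 1)
= 37 · 0.0857
= 3.17 L

3.2 L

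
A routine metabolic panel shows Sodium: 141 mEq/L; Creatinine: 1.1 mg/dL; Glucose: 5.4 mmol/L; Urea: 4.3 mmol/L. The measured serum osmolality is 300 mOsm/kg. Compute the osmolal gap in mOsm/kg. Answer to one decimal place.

8.3 mOsm/kg

Calculated osmolality = 2·Na + glucose + urea
= 2·141 + 5.4 + 4.3
= 282 + 5.40 + 4.30
= 291.7 mOsm/kg ≈ 291.7 mOsm/kg
Osmolar gap = measured − calculated = 300 − 291.7 = 8.3 mOsm/kg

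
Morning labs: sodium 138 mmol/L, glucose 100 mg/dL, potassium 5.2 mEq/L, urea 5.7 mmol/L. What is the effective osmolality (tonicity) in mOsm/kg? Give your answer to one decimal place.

Effective osmolality excludes urea (freely permeant across cell membranes):
2·Na + glucose/18
= 2·138 + 100/18
= 276 + 5.56
= 281.56 mOsm/kg

281.6 mOsm/kg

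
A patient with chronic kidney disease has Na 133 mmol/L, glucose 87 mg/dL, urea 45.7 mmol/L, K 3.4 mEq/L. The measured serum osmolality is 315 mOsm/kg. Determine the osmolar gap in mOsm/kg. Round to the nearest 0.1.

-1.5 mOsm/kg

Calculated osmolality = 2·Na + glucose/18 + urea
= 2·133 + 87/18 + 45.7
= 266 + 4.83 + 45.70
= 316.53 mOsm/kg ≈ 316.5 mOsm/kg
Osmolar gap = measured − calculated = 315 − 316.5 = -1.5 mOsm/kg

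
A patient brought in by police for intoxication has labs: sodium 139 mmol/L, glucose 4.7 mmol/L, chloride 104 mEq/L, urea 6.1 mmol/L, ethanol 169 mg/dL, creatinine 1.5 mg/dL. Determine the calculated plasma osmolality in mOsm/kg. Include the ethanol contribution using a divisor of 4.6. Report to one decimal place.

Calculated osmolality = 2·Na + glucose + urea + ethanol/4.6
= 2·139 + 4.7 + 6.1 + 169/4.6
= 278 + 4.70 + 6.10 + 36.74
= 325.54 mOsm/kg

325.5 mOsm/kg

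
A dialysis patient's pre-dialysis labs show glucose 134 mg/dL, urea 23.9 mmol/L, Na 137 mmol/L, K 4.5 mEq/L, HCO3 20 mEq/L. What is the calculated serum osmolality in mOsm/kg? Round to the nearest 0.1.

305.3 mOsm/kg

Calculated osmolality = 2·Na + glucose/18 + urea
= 2·137 + 134/18 + 23.9
= 274 + 7.44 + 23.90
= 305.34 mOsm/kg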